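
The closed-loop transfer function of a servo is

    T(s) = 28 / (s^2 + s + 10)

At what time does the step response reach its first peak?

t_p ≈ 1.006 s

Comparing s^2 + s + 10 to s^2 + 2ζωₙs + ωₙ²: ωₙ = √10 ≈ 3.162 rad/s and ζ = 1/(2·√10) ≈ 0.1581.
ζωₙ = 1/2 = 0.5, so ω_d = ωₙ√(1−ζ²) = √(ωₙ² − (ζωₙ)²) = √(10 − 0.5²) = √9.75 ≈ 3.122 rad/s.
t_p = π/ω_d = π/3.122 ≈ 1.006 s.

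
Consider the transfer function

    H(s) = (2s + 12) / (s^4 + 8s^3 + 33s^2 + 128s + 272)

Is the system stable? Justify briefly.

marginally stable

The denominator s^4 + 8s^3 + 33s^2 + 128s + 272 factors as (s^2 + 16)(s^2 + 8s + 17), giving poles at s = 4j, -4j, -4 + j, -4 - j.
Since the simple pole(s) at s = ±4j lie on the jω-axis with none in the right half-plane, the system is marginally stable.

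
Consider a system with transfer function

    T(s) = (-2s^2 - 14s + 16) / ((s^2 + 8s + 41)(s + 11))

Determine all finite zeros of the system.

s = -8, 1

Set the numerator to zero: -2s^2 - 14s + 16 = 0, i.e. -2·(s^2 + 7s - 8) = 0.
Factoring: (s + 8)(s - 1) = 0.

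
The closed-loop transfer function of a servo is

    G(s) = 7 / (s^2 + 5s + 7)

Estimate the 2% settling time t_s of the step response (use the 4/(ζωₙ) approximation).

t_s ≈ 1.600 s

Comparing s^2 + 5s + 7 to s^2 + 2ζωₙs + ωₙ²: ωₙ = √7 ≈ 2.646 rad/s and ζ = 5/(2·√7) ≈ 0.9449.
ζωₙ = 5/2 = 2.5, so t_s ≈ 4/(ζωₙ) = 4/2.5 = 1.600 s.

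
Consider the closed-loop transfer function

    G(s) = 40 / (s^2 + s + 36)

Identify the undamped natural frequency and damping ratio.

ωₙ = 6 rad/s, ζ ≈ 0.08333

Compare the denominator to the standard form s^2 + 2ζωₙs + ωₙ².
ωₙ² = 36, so ωₙ = 6 rad/s.
2ζωₙ = 1, so ζ = 1/(2·6) ≈ 0.08333.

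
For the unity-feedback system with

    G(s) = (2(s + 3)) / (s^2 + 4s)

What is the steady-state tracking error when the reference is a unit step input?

e_ss = 0

G(s) has one pole at the origin.
This is a Type 1 system; for a step input the steady-state error is zero.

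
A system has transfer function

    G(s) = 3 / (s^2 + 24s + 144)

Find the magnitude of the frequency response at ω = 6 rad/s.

|G(j6)| ≈ 0.01667

Substitute s = j6: numerator = 3, denominator = 108 + j144.
|G(j6)| = |3| / |108 + j144| = 3 / 180 ≈ 0.01667.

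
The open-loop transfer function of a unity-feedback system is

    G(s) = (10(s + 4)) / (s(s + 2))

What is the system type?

The denominator has 1 factor of s at the origin (free integrator), so this is a Type 1 system.

Type 1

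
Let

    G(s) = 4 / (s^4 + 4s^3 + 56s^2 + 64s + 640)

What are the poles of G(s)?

The poles are the roots of the denominator s^4 + 4s^3 + 56s^2 + 64s + 640 = 0.
No real roots exist; factor into two real quadratics: (s^2 + 16)(s^2 + 4s + 40) = 0.
Each quadratic gives a conjugate pair via the quadratic formula.

s = ±4j, -2 ± 6j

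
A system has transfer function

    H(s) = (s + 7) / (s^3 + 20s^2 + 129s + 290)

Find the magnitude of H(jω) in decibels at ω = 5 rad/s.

Substitute s = j5: numerator = 7 + j5, denominator = -210 + j520.
|H(j5)| = |7 + j5| / |-210 + j520| = 8.6023 / 560.80 ≈ 0.01534.
In decibels: 20·log₁₀(0.01534) ≈ -36.3 dB.

|H(j5)|_dB ≈ -36.3 dB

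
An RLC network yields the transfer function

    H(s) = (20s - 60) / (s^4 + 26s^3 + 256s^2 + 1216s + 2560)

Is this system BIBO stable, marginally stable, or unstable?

stable

The denominator s^4 + 26s^3 + 256s^2 + 1216s + 2560 factors as (s^2 + 8s + 32)(s + 8)(s + 10), giving poles at s = -4 ± 4j, -8, -10.
Since all poles lie strictly in the left half-plane, the system is stable.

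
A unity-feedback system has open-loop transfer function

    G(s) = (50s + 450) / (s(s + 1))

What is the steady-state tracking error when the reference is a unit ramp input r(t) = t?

G(s) has one pole at the origin.
This is a Type 1 system. Kv = lim_{s→0} s·G(s) = 450/1.
e_ss = 1/Kv = 1/(450) = 1/450 ≈ 0.002222.

e_ss = 0.002222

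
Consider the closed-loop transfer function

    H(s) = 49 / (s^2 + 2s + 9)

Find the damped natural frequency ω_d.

Comparing s^2 + 2s + 9 to s^2 + 2ζωₙs + ωₙ²: ωₙ = 3 rad/s and ζ = 2/(2·3) ≈ 0.3333.
ζωₙ = 2/2 = 1, so ω_d = ωₙ√(1−ζ²) = √(ωₙ² − (ζωₙ)²) = √(9 − 1²) = √8 ≈ 2.828 rad/s.

ω_d ≈ 2.828 rad/s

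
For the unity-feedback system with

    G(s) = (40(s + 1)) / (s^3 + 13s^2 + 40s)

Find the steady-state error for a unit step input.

e_ss = 0

G(s) has one pole at the origin.
This is a Type 1 system; for a step input the steady-state error is zero.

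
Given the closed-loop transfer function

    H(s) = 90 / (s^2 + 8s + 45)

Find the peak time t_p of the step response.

t_p ≈ 0.5834 s

Comparing s^2 + 8s + 45 to s^2 + 2ζωₙs + ωₙ²: ωₙ = √45 ≈ 6.708 rad/s and ζ = 8/(2·√45) ≈ 0.5963.
ζωₙ = 8/2 = 4, so ω_d = ωₙ√(1−ζ²) = √(ωₙ² − (ζωₙ)²) = √(45 − 4²) = √29 ≈ 5.385 rad/s.
t_p = π/ω_d = π/5.385 ≈ 0.5834 s.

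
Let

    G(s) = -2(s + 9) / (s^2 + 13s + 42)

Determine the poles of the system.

s = -7, -6

The poles are the roots of the denominator s^2 + 13s + 42 = 0.
Factoring: (s + 7)(s + 6) = 0, so s = -7 and s = -6.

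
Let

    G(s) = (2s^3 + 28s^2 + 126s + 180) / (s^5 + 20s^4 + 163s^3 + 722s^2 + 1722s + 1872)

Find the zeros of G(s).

s = -6, -3, -5

Set the numerator to zero: 2s^3 + 28s^2 + 126s + 180 = 0, i.e. 2·(s^3 + 14s^2 + 63s + 90) = 0.
Factoring: (s + 6)(s + 3)(s + 5) = 0.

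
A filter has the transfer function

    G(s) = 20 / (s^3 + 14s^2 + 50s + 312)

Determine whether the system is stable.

The denominator s^3 + 14s^2 + 50s + 312 factors as (s^2 + 2s + 26)(s + 12), giving poles at s = -1 + 5j, -1 - 5j, -12.
Since all poles lie strictly in the left half-plane, the system is stable.

stable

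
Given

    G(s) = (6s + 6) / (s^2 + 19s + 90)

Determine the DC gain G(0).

Set s = 0: G(0) = (6) / (90) = 1/15.

G(0) = 1/15 ≈ 0.06667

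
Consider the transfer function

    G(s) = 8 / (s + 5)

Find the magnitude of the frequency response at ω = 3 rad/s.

Substitute s = j3: numerator = 8, denominator = 5 + j3.
|G(j3)| = |8| / |5 + j3| = 8 / 5.8310 ≈ 1.372.

|G(j3)| ≈ 1.372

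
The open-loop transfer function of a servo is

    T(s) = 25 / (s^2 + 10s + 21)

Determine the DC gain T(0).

T(0) = 25/21 ≈ 1.190

Set s = 0: T(0) = (25) / (21) = 25/21.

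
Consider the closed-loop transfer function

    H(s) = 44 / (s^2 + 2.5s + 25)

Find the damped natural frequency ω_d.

ω_d ≈ 4.841 rad/s

Comparing s^2 + 2.5s + 25 to s^2 + 2ζωₙs + ωₙ²: ωₙ = 5 rad/s and ζ = 2.5/(2·5) = 0.25.
ζωₙ = 2.5/2 = 1.25, so ω_d = ωₙ√(1−ζ²) = √(ωₙ² − (ζωₙ)²) = √(25 − 1.25²) = √23.4375 ≈ 4.841 rad/s.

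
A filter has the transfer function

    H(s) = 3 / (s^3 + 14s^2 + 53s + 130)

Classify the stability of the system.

The denominator s^3 + 14s^2 + 53s + 130 factors as (s^2 + 4s + 13)(s + 10), giving poles at s = -2 ± 3j, -10.
Since all poles lie strictly in the left half-plane, the system is stable.

stable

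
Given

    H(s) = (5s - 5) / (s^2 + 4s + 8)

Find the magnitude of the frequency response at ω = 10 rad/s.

Substitute s = j10: numerator = -5 + j50, denominator = -92 + j40.
|H(j10)| = |-5 + j50| / |-92 + j40| = 50.249 / 100.32 ≈ 0.5009.

|H(j10)| ≈ 0.5009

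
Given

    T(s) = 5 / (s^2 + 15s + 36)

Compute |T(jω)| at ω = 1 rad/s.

Substitute s = j1: numerator = 5, denominator = 35 + j15.
|T(j1)| = |5| / |35 + j15| = 5 / 38.079 ≈ 0.1313.

|T(j1)| ≈ 0.1313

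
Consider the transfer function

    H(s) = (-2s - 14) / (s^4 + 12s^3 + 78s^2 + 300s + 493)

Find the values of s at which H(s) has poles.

s = -4 ± j, -2 ± 5j

The poles are the roots of the denominator s^4 + 12s^3 + 78s^2 + 300s + 493 = 0.
No real roots exist; factor into two real quadratics: (s^2 + 8s + 17)(s^2 + 4s + 29) = 0.
Each quadratic gives a conjugate pair via the quadratic formula.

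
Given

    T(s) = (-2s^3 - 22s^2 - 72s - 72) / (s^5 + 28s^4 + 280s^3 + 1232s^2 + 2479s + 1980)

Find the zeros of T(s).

Set the numerator to zero: -2s^3 - 22s^2 - 72s - 72 = 0, i.e. -2·(s^3 + 11s^2 + 36s + 36) = 0.
Factoring: (s + 6)(s + 2)(s + 3) = 0.

s = -6, -2, -3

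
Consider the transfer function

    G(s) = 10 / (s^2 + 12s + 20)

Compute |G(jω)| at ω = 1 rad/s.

|G(j1)| ≈ 0.4450

Substitute s = j1: numerator = 10, denominator = 19 + j12.
|G(j1)| = |10| / |19 + j12| = 10 / 22.472 ≈ 0.4450.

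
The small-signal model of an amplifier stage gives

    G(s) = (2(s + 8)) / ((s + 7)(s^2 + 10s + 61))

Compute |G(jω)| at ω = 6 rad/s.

|G(j6)| ≈ 0.03337

Substitute s = j6: numerator = 16 + j12, denominator = -185 + j570.
|G(j6)| = |16 + j12| / |-185 + j570| = 20 / 599.27 ≈ 0.03337.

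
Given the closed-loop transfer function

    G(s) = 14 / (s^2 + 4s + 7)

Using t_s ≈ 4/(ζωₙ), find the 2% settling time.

Comparing s^2 + 4s + 7 to s^2 + 2ζωₙs + ωₙ²: ωₙ = √7 ≈ 2.646 rad/s and ζ = 4/(2·√7) ≈ 0.7559.
ζωₙ = 4/2 = 2, so t_s ≈ 4/(ζωₙ) = 4/2 = 2 s.

t_s ≈ 2 s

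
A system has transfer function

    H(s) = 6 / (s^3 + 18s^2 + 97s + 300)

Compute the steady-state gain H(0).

Set s = 0: H(0) = (6) / (300) = 1/50.

H(0) = 1/50 ≈ 0.02000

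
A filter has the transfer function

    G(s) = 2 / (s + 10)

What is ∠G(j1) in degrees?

∠G(j1) ≈ -5.711°

At s = j1: numerator = 2, denominator = 10 + j1.
∠G = ∠num − ∠den = 0° − (5.7106°) = -5.711°.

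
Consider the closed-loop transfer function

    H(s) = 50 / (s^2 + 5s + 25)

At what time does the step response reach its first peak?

t_p ≈ 0.7255 s

Comparing s^2 + 5s + 25 to s^2 + 2ζωₙs + ωₙ²: ωₙ = 5 rad/s and ζ = 5/(2·5) = 0.5.
ζωₙ = 5/2 = 2.5, so ω_d = ωₙ√(1−ζ²) = √(ωₙ² − (ζωₙ)²) = √(25 − 2.5²) = √18.75 ≈ 4.330 rad/s.
t_p = π/ω_d = π/4.330 ≈ 0.7255 s.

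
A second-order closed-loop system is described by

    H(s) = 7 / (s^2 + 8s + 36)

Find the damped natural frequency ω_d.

ω_d ≈ 4.472 rad/s

Comparing s^2 + 8s + 36 to s^2 + 2ζωₙs + ωₙ²: ωₙ = 6 rad/s and ζ = 8/(2·6) ≈ 0.6667.
ζωₙ = 8/2 = 4, so ω_d = ωₙ√(1−ζ²) = √(ωₙ² − (ζωₙ)²) = √(36 − 4²) = √20 ≈ 4.472 rad/s.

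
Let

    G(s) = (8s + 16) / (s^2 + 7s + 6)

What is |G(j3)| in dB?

|G(j3)|_dB ≈ 2.67 dB

Substitute s = j3: numerator = 16 + j24, denominator = -3 + j21.
|G(j3)| = |16 + j24| / |-3 + j21| = 28.844 / 21.213 ≈ 1.360.
In decibels: 20·log₁₀(1.360) ≈ 2.67 dB.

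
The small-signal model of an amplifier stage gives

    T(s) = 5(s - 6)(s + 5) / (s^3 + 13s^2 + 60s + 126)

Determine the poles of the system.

s = -3 + 3j, -3 - 3j, -7

The poles are the roots of the denominator s^3 + 13s^2 + 60s + 126 = 0.
Trying s = -7: the polynomial evaluates to 0, so (s + 7) is a factor.
Dividing out leaves s^2 + 6s + 18 = 0.
The quadratic formula then gives s = -3 ± 3j.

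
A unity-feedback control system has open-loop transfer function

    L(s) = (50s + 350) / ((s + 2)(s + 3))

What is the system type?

Type 0

The denominator has no factor of s at the origin — no free integrator — so this is a Type 0 system.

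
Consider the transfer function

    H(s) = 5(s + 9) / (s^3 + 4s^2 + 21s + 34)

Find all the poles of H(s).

s = -2, -1 + 4j, -1 - 4j

The poles are the roots of the denominator s^3 + 4s^2 + 21s + 34 = 0.
Trying s = -2: the polynomial evaluates to 0, so (s + 2) is a factor.
Dividing out leaves s^2 + 2s + 17 = 0.
The quadratic formula then gives s = -1 ± 4j.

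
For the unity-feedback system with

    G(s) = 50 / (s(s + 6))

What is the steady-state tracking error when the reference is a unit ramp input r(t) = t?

e_ss = 0.1200

G(s) has one pole at the origin.
This is a Type 1 system. Kv = lim_{s→0} s·G(s) = 50/6 = 25/3.
e_ss = 1/Kv = 1/(25/3) = 3/25 ≈ 0.1200.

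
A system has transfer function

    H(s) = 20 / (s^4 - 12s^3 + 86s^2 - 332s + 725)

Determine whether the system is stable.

unstable

The denominator s^4 - 12s^3 + 86s^2 - 332s + 725 factors as (s^2 - 8s + 25)(s^2 - 4s + 29), giving poles at s = 4 + 3j, 4 - 3j, 2 + 5j, 2 - 5j.
Since the pole(s) at s = 4 ± 3j, 2 ± 5j lie in the right half-plane, the system is unstable.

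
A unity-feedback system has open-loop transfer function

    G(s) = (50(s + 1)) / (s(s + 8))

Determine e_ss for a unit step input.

e_ss = 0

G(s) has one pole at the origin.
This is a Type 1 system; for a step input the steady-state error is zero.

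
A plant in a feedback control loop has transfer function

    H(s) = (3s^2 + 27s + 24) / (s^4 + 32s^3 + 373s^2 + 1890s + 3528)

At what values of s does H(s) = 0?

s = -8, -1

Set the numerator to zero: 3s^2 + 27s + 24 = 0, i.e. 3·(s^2 + 9s + 8) = 0.
Factoring: (s + 8)(s + 1) = 0.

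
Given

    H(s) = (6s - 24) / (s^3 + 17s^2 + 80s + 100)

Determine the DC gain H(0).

Set s = 0: H(0) = (-24) / (100) = -6/25.

H(0) = -6/25 ≈ -0.2400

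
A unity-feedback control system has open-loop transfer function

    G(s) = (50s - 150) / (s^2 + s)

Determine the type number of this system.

Factor s from the denominator: s^2 + s = s·(s + 1).
There is 1 pole at the origin, so the system is Type 1.

Type 1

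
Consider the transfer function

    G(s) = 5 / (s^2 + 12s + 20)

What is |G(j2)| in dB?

Substitute s = j2: numerator = 5, denominator = 16 + j24.
|G(j2)| = |5| / |16 + j24| = 5 / 28.844 ≈ 0.1733.
In decibels: 20·log₁₀(0.1733) ≈ -15.2 dB.

|G(j2)|_dB ≈ -15.2 dB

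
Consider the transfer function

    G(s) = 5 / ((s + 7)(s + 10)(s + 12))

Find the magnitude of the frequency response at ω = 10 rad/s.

|G(j10)| ≈ 0.001854

Substitute s = j10: numerator = 5, denominator = -2060 + j1740.
|G(j10)| = |5| / |-2060 + j1740| = 5 / 2696.5 ≈ 0.001854.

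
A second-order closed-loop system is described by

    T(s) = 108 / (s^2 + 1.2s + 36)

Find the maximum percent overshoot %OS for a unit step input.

Comparing s^2 + 1.2s + 36 to s^2 + 2ζωₙs + ωₙ²: ωₙ = 6 rad/s and ζ = 1.2/(2·6) = 0.1.
%OS = 100·exp(−πζ/√(1−ζ²)) = 100·exp(−π·0.1/√(1−0.1²)) ≈ 72.9%.

%OS ≈ 72.9%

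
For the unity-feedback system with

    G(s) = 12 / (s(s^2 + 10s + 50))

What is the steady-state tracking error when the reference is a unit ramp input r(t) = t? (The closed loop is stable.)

G(s) has one pole at the origin.
This is a Type 1 system. Kv = lim_{s→0} s·G(s) = 12/50 = 6/25.
e_ss = 1/Kv = 1/(6/25) = 25/6 ≈ 4.167.

e_ss = 4.167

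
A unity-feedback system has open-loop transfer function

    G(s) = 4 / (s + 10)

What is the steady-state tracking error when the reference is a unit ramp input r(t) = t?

G(s) has no poles at the origin.
This is a Type 0 system; Kv = lim_{s→0} s·G(s) = 0, so the steady-state error for a ramp input is infinite.

e_ss = ∞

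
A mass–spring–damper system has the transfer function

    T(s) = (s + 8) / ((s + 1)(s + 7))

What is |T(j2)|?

|T(j2)| ≈ 0.5066

Substitute s = j2: numerator = 8 + j2, denominator = 3 + j16.
|T(j2)| = |8 + j2| / |3 + j16| = 8.2462 / 16.279 ≈ 0.5066.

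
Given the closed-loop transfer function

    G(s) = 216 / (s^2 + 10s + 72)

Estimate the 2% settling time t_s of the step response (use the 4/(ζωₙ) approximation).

t_s ≈ 0.8000 s

Comparing s^2 + 10s + 72 to s^2 + 2ζωₙs + ωₙ²: ωₙ = √72 ≈ 8.485 rad/s and ζ = 10/(2·√72) ≈ 0.5893.
ζωₙ = 10/2 = 5, so t_s ≈ 4/(ζωₙ) = 4/5 = 0.8000 s.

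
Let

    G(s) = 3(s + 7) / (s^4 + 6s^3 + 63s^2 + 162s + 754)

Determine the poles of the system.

The poles are the roots of the denominator s^4 + 6s^3 + 63s^2 + 162s + 754 = 0.
No real roots exist; factor into two real quadratics: (s^2 + 2s + 26)(s^2 + 4s + 29) = 0.
Each quadratic gives a conjugate pair via the quadratic formula.

s = -1 ± 5j, -2 ± 5j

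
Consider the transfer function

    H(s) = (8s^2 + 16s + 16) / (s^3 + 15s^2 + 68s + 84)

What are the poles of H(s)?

The poles are the roots of the denominator s^3 + 15s^2 + 68s + 84 = 0.
Trying s = -2: the polynomial evaluates to 0, so (s + 2) is a factor.
Dividing out leaves s^2 + 13s + 42 = 0.
Factoring the quadratic: (s + 7)(s + 6) = 0.

s = -2, -7, -6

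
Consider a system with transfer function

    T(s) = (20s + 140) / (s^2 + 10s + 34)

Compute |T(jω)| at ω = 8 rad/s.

Substitute s = j8: numerator = 140 + j160, denominator = -30 + j80.
|T(j8)| = |140 + j160| / |-30 + j80| = 212.60 / 85.440 ≈ 2.488.

|T(j8)| ≈ 2.488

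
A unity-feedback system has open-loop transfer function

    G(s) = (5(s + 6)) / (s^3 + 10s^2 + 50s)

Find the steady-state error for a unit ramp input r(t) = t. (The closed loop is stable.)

G(s) has one pole at the origin.
This is a Type 1 system. Kv = lim_{s→0} s·G(s) = 30/50 = 3/5.
e_ss = 1/Kv = 1/(3/5) = 5/3 ≈ 1.667.

e_ss = 1.667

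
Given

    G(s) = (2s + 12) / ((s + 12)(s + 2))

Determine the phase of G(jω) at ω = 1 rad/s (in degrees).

At s = j1: numerator = 12 + j2, denominator = 23 + j14.
∠G = ∠num − ∠den = 9.4623° − (31.329°) = -21.87°.

∠G(j1) ≈ -21.87°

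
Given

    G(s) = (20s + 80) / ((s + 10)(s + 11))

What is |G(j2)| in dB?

Substitute s = j2: numerator = 80 + j40, denominator = 106 + j42.
|G(j2)| = |80 + j40| / |106 + j42| = 89.443 / 114.02 ≈ 0.7845.
In decibels: 20·log₁₀(0.7845) ≈ -2.11 dB.

|G(j2)|_dB ≈ -2.11 dB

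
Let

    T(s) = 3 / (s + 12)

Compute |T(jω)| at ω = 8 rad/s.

Substitute s = j8: numerator = 3, denominator = 12 + j8.
|T(j8)| = |3| / |12 + j8| = 3 / 14.422 ≈ 0.2080.

|T(j8)| ≈ 0.2080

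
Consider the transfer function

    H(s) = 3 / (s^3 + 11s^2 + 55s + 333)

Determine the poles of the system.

The poles are the roots of the denominator s^3 + 11s^2 + 55s + 333 = 0.
Trying s = -9: the polynomial evaluates to 0, so (s + 9) is a factor.
Dividing out leaves s^2 + 2s + 37 = 0.
The quadratic formula then gives s = -1 ± 6j.

s = -1 + 6j, -1 - 6j, -9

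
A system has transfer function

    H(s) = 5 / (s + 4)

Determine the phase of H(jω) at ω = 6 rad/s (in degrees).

∠H(j6) ≈ -56.31°

At s = j6: numerator = 5, denominator = 4 + j6.
∠H = ∠num − ∠den = 0° − (56.310°) = -56.31°.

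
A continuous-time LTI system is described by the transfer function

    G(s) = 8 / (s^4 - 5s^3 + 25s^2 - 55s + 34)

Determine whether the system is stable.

unstable

The denominator s^4 - 5s^3 + 25s^2 - 55s + 34 factors as (s^2 - 2s + 17)(s - 2)(s - 1), giving poles at s = 1 + 4j, 1 - 4j, 2, 1.
Since the pole(s) at s = 1 ± 4j, 2, 1 lie in the right half-plane, the system is unstable.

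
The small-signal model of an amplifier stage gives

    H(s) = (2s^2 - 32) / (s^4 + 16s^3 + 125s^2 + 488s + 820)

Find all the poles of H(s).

The poles are the roots of the denominator s^4 + 16s^3 + 125s^2 + 488s + 820 = 0.
No real roots exist; factor into two real quadratics: (s^2 + 8s + 41)(s^2 + 8s + 20) = 0.
Each quadratic gives a conjugate pair via the quadratic formula.

s = -4 ± 5j, -4 ± 2j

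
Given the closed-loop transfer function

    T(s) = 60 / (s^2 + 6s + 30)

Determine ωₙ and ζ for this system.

ωₙ ≈ 5.477 rad/s, ζ ≈ 0.5477

Compare the denominator to the standard form s^2 + 2ζωₙs + ωₙ².
ωₙ² = 30, so ωₙ = √30 ≈ 5.477 rad/s.
2ζωₙ = 6, so ζ = 6/(2·√30) ≈ 0.5477.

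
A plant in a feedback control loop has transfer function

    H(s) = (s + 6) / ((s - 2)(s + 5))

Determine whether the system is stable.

The poles can be read from the denominator factors: s = 2, -5.
Since the pole(s) at s = 2 lie in the right half-plane, the system is unstable.

unstable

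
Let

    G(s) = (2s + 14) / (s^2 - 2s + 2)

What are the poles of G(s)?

The poles are the roots of the denominator s^2 - 2s + 2 = 0.
Using the quadratic formula: s = (2 ± √(-4))/2 = 1 ± 1j.

s = 1 + j, 1 - j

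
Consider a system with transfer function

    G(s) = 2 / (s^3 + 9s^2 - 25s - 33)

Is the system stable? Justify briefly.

unstable

The denominator s^3 + 9s^2 - 25s - 33 factors as (s + 1)(s + 11)(s - 3), giving poles at s = -1, -11, 3.
Since the pole(s) at s = 3 lie in the right half-plane, the system is unstable.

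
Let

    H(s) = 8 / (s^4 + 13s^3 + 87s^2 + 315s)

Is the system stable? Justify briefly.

The denominator s^4 + 13s^3 + 87s^2 + 315s factors as s(s + 7)(s^2 + 6s + 45), giving poles at s = 0, -7, -3 ± 6j.
Since the simple pole(s) at s = 0 lie on the jω-axis with none in the right half-plane, the system is marginally stable.

marginally stable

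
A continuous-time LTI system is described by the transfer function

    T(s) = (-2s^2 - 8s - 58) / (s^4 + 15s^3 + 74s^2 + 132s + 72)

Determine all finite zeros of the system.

Set the numerator to zero: -2s^2 - 8s - 58 = 0, i.e. -2·(s^2 + 4s + 29) = 0.
Factoring: (s^2 + 4s + 29) = 0.

s = -2 + 5j, -2 - 5j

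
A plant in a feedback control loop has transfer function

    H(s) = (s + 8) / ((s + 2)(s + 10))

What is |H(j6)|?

Substitute s = j6: numerator = 8 + j6, denominator = -16 + j72.
|H(j6)| = |8 + j6| / |-16 + j72| = 10 / 73.756 ≈ 0.1356.

|H(j6)| ≈ 0.1356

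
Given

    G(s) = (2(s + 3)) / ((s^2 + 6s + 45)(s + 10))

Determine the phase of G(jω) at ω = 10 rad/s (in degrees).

∠G(j10) ≈ -104.2°

At s = j10: numerator = 6 + j20, denominator = -1150 + j50.
∠G = ∠num − ∠den = 73.301° − (177.51°) = -104.2°.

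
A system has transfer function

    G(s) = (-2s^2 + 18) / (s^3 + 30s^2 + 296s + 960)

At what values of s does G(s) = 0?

s = -3, 3

Set the numerator to zero: -2s^2 + 18 = 0, i.e. -2·(s^2 - 9) = 0.
Factoring: (s + 3)(s - 3) = 0.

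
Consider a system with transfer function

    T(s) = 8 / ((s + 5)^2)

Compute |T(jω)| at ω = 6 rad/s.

Substitute s = j6: numerator = 8, denominator = -11 + j60.
|T(j6)| = |8| / |-11 + j60| = 8 / 61 ≈ 0.1311.

|T(j6)| ≈ 0.1311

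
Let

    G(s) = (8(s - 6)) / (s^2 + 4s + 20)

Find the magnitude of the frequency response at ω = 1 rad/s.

Substitute s = j1: numerator = -48 + j8, denominator = 19 + j4.
|G(j1)| = |-48 + j8| / |19 + j4| = 48.662 / 19.416 ≈ 2.506.

|G(j1)| ≈ 2.506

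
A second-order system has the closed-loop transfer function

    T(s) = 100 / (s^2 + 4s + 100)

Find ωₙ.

ωₙ = 10 rad/s

Compare the denominator to the standard form s^2 + 2ζωₙs + ωₙ².
ωₙ² = 100, so ωₙ = 10 rad/s.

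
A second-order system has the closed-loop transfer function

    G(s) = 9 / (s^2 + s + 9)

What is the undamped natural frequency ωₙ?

ωₙ = 3 rad/s

Compare the denominator to the standard form s^2 + 2ζωₙs + ωₙ².
ωₙ² = 9, so ωₙ = 3 rad/s.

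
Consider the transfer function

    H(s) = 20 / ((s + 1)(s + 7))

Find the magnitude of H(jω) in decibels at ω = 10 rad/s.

|H(j10)|_dB ≈ -15.8 dB

Substitute s = j10: numerator = 20, denominator = -93 + j80.
|H(j10)| = |20| / |-93 + j80| = 20 / 122.67 ≈ 0.1630.
In decibels: 20·log₁₀(0.1630) ≈ -15.8 dB.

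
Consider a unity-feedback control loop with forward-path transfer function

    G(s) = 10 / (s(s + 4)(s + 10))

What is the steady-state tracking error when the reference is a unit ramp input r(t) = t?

e_ss = 4

G(s) has one pole at the origin.
This is a Type 1 system. Kv = lim_{s→0} s·G(s) = 10/40 = 1/4.
e_ss = 1/Kv = 1/(1/4) = 4.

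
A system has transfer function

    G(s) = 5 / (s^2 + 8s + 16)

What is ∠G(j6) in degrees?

At s = j6: numerator = 5, denominator = -20 + j48.
∠G = ∠num − ∠den = 0° − (112.62°) = -112.6°.

∠G(j6) ≈ -112.6°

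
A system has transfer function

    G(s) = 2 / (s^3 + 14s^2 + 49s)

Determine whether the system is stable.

The denominator s^3 + 14s^2 + 49s factors as s(s + 7)^2, giving poles at s = 0, -7, -7.
Since the simple pole(s) at s = 0 lie on the jω-axis with none in the right half-plane, the system is marginally stable.

marginally stable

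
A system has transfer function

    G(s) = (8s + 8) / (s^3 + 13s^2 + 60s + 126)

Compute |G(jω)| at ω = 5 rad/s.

Substitute s = j5: numerator = 8 + j40, denominator = -199 + j175.
|G(j5)| = |8 + j40| / |-199 + j175| = 40.792 / 265.00 ≈ 0.1539.

|G(j5)| ≈ 0.1539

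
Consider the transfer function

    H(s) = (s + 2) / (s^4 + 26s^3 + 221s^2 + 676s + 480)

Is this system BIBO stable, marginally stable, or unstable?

The denominator s^4 + 26s^3 + 221s^2 + 676s + 480 factors as (s + 5)(s + 12)(s + 8)(s + 1), giving poles at s = -5, -12, -8, -1.
Since all poles lie strictly in the left half-plane, the system is stable.

stable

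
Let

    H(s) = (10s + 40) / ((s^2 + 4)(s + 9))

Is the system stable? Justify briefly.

The poles can be read from the denominator factors: s = ±2j, -9.
Since the simple pole(s) at s = ±2j lie on the jω-axis with none in the right half-plane, the system is marginally stable.

marginally stable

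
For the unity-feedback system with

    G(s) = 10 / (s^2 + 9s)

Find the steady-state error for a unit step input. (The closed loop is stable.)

e_ss = 0

G(s) has one pole at the origin.
This is a Type 1 system; for a step input the steady-state error is zero.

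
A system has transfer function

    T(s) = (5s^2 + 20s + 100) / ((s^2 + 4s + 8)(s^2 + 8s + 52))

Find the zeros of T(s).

s = -2 ± 4j

Set the numerator to zero: 5s^2 + 20s + 100 = 0, i.e. 5·(s^2 + 4s + 20) = 0.
Factoring: (s^2 + 4s + 20) = 0.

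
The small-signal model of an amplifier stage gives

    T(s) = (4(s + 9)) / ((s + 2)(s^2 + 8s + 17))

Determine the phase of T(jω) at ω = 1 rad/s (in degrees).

∠T(j1) ≈ -46.79°

At s = j1: numerator = 36 + j4, denominator = 24 + j32.
∠T = ∠num − ∠den = 6.3402° − (53.130°) = -46.79°.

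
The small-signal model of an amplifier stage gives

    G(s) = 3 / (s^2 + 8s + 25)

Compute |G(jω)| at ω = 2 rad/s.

|G(j2)| ≈ 0.1136

Substitute s = j2: numerator = 3, denominator = 21 + j16.
|G(j2)| = |3| / |21 + j16| = 3 / 26.401 ≈ 0.1136.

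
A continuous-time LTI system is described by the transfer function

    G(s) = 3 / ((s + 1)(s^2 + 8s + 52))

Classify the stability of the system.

stable

The poles can be read from the denominator factors: s = -1, -4 + 6j, -4 - 6j.
Since all poles lie strictly in the left half-plane, the system is stable.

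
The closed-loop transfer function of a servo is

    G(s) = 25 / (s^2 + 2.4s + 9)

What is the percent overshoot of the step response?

Comparing s^2 + 2.4s + 9 to s^2 + 2ζωₙs + ωₙ²: ωₙ = 3 rad/s and ζ = 2.4/(2·3) = 0.4.
%OS = 100·exp(−πζ/√(1−ζ²)) = 100·exp(−π·0.4/√(1−0.4²)) ≈ 25.4%.

%OS ≈ 25.4%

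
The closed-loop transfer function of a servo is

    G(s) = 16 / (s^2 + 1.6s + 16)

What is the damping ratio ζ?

Compare the denominator to the standard form s^2 + 2ζωₙs + ωₙ².
ωₙ² = 16, so ωₙ = 4 rad/s.
2ζωₙ = 1.6, so ζ = 1.6/(2·4) = 0.2.

ζ = 0.2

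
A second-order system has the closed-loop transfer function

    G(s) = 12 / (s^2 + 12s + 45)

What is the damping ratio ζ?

Compare the denominator to the standard form s^2 + 2ζωₙs + ωₙ².
ωₙ² = 45, so ωₙ = √45 ≈ 6.708 rad/s.
2ζωₙ = 12, so ζ = 12/(2·√45) ≈ 0.8944.
With ζ = 0.8944 the response is underdamped.

ζ ≈ 0.8944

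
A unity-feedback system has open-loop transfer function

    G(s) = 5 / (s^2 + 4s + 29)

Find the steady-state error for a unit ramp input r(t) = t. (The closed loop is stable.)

G(s) has no poles at the origin.
This is a Type 0 system; Kv = lim_{s→0} s·G(s) = 0, so the steady-state error for a ramp input is infinite.

e_ss = ∞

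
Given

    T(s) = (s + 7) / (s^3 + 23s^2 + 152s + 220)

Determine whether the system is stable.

stable

The denominator s^3 + 23s^2 + 152s + 220 factors as (s + 2)(s + 10)(s + 11), giving poles at s = -2, -10, -11.
Since all poles lie strictly in the left half-plane, the system is stable.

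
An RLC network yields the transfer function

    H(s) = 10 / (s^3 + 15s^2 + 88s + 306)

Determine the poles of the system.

The poles are the roots of the denominator s^3 + 15s^2 + 88s + 306 = 0.
Trying s = -9: the polynomial evaluates to 0, so (s + 9) is a factor.
Dividing out leaves s^2 + 6s + 34 = 0.
The quadratic formula then gives s = -3 ± 5j.

s = -3 ± 5j, -9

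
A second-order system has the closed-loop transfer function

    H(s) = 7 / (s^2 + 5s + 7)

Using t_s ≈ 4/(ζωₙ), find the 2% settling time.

t_s ≈ 1.600 s

Comparing s^2 + 5s + 7 to s^2 + 2ζωₙs + ωₙ²: ωₙ = √7 ≈ 2.646 rad/s and ζ = 5/(2·√7) ≈ 0.9449.
ζωₙ = 5/2 = 2.5, so t_s ≈ 4/(ζωₙ) = 4/2.5 = 1.600 s.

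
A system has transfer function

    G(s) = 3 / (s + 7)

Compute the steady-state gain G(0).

Set s = 0: G(0) = (3) / (7) = 3/7.

G(0) = 3/7 ≈ 0.4286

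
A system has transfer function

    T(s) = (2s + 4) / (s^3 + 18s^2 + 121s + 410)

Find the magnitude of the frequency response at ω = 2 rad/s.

Substitute s = j2: numerator = 4 + j4, denominator = 338 + j234.
|T(j2)| = |4 + j4| / |338 + j234| = 5.6569 / 411.10 ≈ 0.01376.

|T(j2)| ≈ 0.01376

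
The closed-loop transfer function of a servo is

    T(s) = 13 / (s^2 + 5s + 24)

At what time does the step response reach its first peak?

Comparing s^2 + 5s + 24 to s^2 + 2ζωₙs + ωₙ²: ωₙ = √24 ≈ 4.899 rad/s and ζ = 5/(2·√24) ≈ 0.5103.
ζωₙ = 5/2 = 2.5, so ω_d = ωₙ√(1−ζ²) = √(ωₙ² − (ζωₙ)²) = √(24 − 2.5²) = √17.75 ≈ 4.213 rad/s.
t_p = π/ω_d = π/4.213 ≈ 0.7457 s.

t_p ≈ 0.7457 s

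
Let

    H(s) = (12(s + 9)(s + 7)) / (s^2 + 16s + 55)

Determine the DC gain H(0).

Set s = 0: H(0) = (756) / (55) = 756/55.

H(0) = 756/55 ≈ 13.75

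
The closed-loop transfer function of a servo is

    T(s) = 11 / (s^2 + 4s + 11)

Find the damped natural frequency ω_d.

ω_d ≈ 2.646 rad/s

Comparing s^2 + 4s + 11 to s^2 + 2ζωₙs + ωₙ²: ωₙ = √11 ≈ 3.317 rad/s and ζ = 4/(2·√11) ≈ 0.6030.
ζωₙ = 4/2 = 2, so ω_d = ωₙ√(1−ζ²) = √(ωₙ² − (ζωₙ)²) = √(11 − 2²) = √7 ≈ 2.646 rad/s.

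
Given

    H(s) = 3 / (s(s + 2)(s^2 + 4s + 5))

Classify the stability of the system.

marginally stable

The poles can be read from the denominator factors: s = 0, -2, -2 ± j.
Since the simple pole(s) at s = 0 lie on the jω-axis with none in the right half-plane, the system is marginally stable.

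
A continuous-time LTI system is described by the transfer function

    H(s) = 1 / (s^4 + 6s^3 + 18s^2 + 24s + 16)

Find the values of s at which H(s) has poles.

s = -2 + 2j, -2 - 2j, -1 + j, -1 - j

The poles are the roots of the denominator s^4 + 6s^3 + 18s^2 + 24s + 16 = 0.
No real roots exist; factor into two real quadratics: (s^2 + 4s + 8)(s^2 + 2s + 2) = 0.
Each quadratic gives a conjugate pair via the quadratic formula.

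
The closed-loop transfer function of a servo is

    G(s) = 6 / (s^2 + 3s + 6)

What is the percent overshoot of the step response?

%OS ≈ 8.77%

Comparing s^2 + 3s + 6 to s^2 + 2ζωₙs + ωₙ²: ωₙ = √6 ≈ 2.449 rad/s and ζ = 3/(2·√6) ≈ 0.6124.
%OS = 100·exp(−πζ/√(1−ζ²)) = 100·exp(−π·0.6124/√(1−0.6124²)) ≈ 8.77%.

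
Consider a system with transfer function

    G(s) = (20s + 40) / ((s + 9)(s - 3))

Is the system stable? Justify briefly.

unstable

The poles can be read from the denominator factors: s = -9, 3.
Since the pole(s) at s = 3 lie in the right half-plane, the system is unstable.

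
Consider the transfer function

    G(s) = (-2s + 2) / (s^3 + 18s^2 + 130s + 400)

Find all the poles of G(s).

The poles are the roots of the denominator s^3 + 18s^2 + 130s + 400 = 0.
Trying s = -8: the polynomial evaluates to 0, so (s + 8) is a factor.
Dividing out leaves s^2 + 10s + 50 = 0.
The quadratic formula then gives s = -5 ± 5j.

s = -5 + 5j, -5 - 5j, -8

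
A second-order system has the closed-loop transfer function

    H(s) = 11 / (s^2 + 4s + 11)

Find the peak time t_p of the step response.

t_p ≈ 1.187 s

Comparing s^2 + 4s + 11 to s^2 + 2ζωₙs + ωₙ²: ωₙ = √11 ≈ 3.317 rad/s and ζ = 4/(2·√11) ≈ 0.6030.
ζωₙ = 4/2 = 2, so ω_d = ωₙ√(1−ζ²) = √(ωₙ² − (ζωₙ)²) = √(11 − 2²) = √7 ≈ 2.646 rad/s.
t_p = π/ω_d = π/2.646 ≈ 1.187 s.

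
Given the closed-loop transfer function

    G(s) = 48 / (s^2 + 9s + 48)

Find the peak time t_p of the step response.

Comparing s^2 + 9s + 48 to s^2 + 2ζωₙs + ωₙ²: ωₙ = √48 ≈ 6.928 rad/s and ζ = 9/(2·√48) ≈ 0.6495.
ζωₙ = 9/2 = 4.5, so ω_d = ωₙ√(1−ζ²) = √(ωₙ² − (ζωₙ)²) = √(48 − 4.5²) = √27.75 ≈ 5.268 rad/s.
t_p = π/ω_d = π/5.268 ≈ 0.5964 s.

t_p ≈ 0.5964 s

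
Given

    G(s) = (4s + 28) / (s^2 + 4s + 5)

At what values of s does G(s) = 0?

Set the numerator to zero: 4s + 28 = 0, i.e. 4·(s + 7) = 0.
So s = -7.

s = -7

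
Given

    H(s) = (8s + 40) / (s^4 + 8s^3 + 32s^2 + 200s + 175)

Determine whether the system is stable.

The denominator s^4 + 8s^3 + 32s^2 + 200s + 175 factors as (s^2 + 25)(s + 1)(s + 7), giving poles at s = ±5j, -1, -7.
Since the simple pole(s) at s = ±5j lie on the jω-axis with none in the right half-plane, the system is marginally stable.

marginally stable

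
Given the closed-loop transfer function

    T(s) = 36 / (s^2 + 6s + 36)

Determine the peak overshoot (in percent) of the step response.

Comparing s^2 + 6s + 36 to s^2 + 2ζωₙs + ωₙ²: ωₙ = 6 rad/s and ζ = 6/(2·6) = 0.5.
%OS = 100·exp(−πζ/√(1−ζ²)) = 100·exp(−π·0.5/√(1−0.5²)) ≈ 16.3%.

%OS ≈ 16.3%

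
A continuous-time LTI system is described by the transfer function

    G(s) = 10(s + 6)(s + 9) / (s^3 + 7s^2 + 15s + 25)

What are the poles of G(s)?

s = -1 + 2j, -1 - 2j, -5

The poles are the roots of the denominator s^3 + 7s^2 + 15s + 25 = 0.
Trying s = -5: the polynomial evaluates to 0, so (s + 5) is a factor.
Dividing out leaves s^2 + 2s + 5 = 0.
The quadratic formula then gives s = -1 ± 2j.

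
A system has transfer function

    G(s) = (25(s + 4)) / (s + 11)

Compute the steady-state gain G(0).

Set s = 0: G(0) = (100) / (11) = 100/11.

G(0) = 100/11 ≈ 9.091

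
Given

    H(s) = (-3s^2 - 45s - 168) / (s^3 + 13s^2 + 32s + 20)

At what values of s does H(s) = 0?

Set the numerator to zero: -3s^2 - 45s - 168 = 0, i.e. -3·(s^2 + 15s + 56) = 0.
Factoring: (s + 7)(s + 8) = 0.

s = -7, -8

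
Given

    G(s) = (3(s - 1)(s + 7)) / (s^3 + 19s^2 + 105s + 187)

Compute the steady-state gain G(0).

G(0) = -21/187 ≈ -0.1123

Set s = 0: G(0) = (-21) / (187) = -21/187.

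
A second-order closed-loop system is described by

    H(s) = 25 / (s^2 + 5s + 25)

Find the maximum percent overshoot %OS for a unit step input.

Comparing s^2 + 5s + 25 to s^2 + 2ζωₙs + ωₙ²: ωₙ = 5 rad/s and ζ = 5/(2·5) = 0.5.
%OS = 100·exp(−πζ/√(1−ζ²)) = 100·exp(−π·0.5/√(1−0.5²)) ≈ 16.3%.

%OS ≈ 16.3%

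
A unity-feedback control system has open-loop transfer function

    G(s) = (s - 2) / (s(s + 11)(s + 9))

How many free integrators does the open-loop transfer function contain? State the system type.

Type 1

The denominator has 1 factor of s at the origin (free integrator), so this is a Type 1 system.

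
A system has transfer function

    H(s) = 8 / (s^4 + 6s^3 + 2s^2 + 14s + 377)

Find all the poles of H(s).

s = 2 + 3j, 2 - 3j, -5 + 2j, -5 - 2j

The poles are the roots of the denominator s^4 + 6s^3 + 2s^2 + 14s + 377 = 0.
No real roots exist; factor into two real quadratics: (s^2 - 4s + 13)(s^2 + 10s + 29) = 0.
Each quadratic gives a conjugate pair via the quadratic formula.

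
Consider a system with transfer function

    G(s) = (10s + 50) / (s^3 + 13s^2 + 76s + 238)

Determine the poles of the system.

s = -3 + 5j, -3 - 5j, -7

The poles are the roots of the denominator s^3 + 13s^2 + 76s + 238 = 0.
Trying s = -7: the polynomial evaluates to 0, so (s + 7) is a factor.
Dividing out leaves s^2 + 6s + 34 = 0.
The quadratic formula then gives s = -3 ± 5j.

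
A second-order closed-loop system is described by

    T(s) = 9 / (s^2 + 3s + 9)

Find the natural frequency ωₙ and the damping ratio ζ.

Compare the denominator to the standard form s^2 + 2ζωₙs + ωₙ².
ωₙ² = 9, so ωₙ = 3 rad/s.
2ζωₙ = 3, so ζ = 3/(2·3) = 0.5.

ωₙ = 3 rad/s, ζ = 0.5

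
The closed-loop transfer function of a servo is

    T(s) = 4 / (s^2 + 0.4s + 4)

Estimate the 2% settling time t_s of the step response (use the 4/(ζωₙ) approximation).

t_s ≈ 20 s

Comparing s^2 + 0.4s + 4 to s^2 + 2ζωₙs + ωₙ²: ωₙ = 2 rad/s and ζ = 0.4/(2·2) = 0.1.
ζωₙ = 0.4/2 = 0.2, so t_s ≈ 4/(ζωₙ) = 4/0.2 = 20 s.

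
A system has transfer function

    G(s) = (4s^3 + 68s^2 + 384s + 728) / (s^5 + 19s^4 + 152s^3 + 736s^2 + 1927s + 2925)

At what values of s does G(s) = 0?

Set the numerator to zero: 4s^3 + 68s^2 + 384s + 728 = 0, i.e. 4·(s^3 + 17s^2 + 96s + 182) = 0.
Factoring: (s + 7)(s^2 + 10s + 26) = 0.

s = -7, -5 ± j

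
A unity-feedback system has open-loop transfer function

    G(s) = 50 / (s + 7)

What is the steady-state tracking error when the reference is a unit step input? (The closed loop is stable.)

e_ss = 0.1228

G(s) has no poles at the origin.
This is a Type 0 system. Kp = lim_{s→0} G(s) = 50/7.
e_ss = 1/(1 + Kp) = 1/(1 + 50/7) = 7/57 ≈ 0.1228.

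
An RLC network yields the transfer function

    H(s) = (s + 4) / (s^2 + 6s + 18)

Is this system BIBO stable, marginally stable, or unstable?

stable

The denominator s^2 + 6s + 18 factors as (s^2 + 6s + 18), giving poles at s = -3 + 3j, -3 - 3j.
Since all poles lie strictly in the left half-plane, the system is stable.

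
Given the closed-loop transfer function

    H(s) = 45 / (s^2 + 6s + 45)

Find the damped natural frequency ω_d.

Comparing s^2 + 6s + 45 to s^2 + 2ζωₙs + ωₙ²: ωₙ = √45 ≈ 6.708 rad/s and ζ = 6/(2·√45) ≈ 0.4472.
ζωₙ = 6/2 = 3, so ω_d = ωₙ√(1−ζ²) = √(ωₙ² − (ζωₙ)²) = √(45 − 3²) = √36 = 6 rad/s.

ω_d = 6 rad/s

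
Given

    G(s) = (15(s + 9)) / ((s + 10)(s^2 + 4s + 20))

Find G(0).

G(0) = 27/40 ≈ 0.6750

At s = 0 each factor (s + a) contributes a and each (s^2 + bs + c) contributes c.
G(0) = 15·(9) / ((10) · (20)) = 135/200 = 27/40.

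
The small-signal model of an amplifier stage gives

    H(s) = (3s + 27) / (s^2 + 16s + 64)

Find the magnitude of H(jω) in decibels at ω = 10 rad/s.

Substitute s = j10: numerator = 27 + j30, denominator = -36 + j160.
|H(j10)| = |27 + j30| / |-36 + j160| = 40.361 / 164 ≈ 0.2461.
In decibels: 20·log₁₀(0.2461) ≈ -12.2 dB.

|H(j10)|_dB ≈ -12.2 dB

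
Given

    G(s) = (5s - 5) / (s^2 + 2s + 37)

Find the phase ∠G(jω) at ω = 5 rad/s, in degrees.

∠G(j5) ≈ 61.50°

At s = j5: numerator = -5 + j25, denominator = 12 + j10.
∠G = ∠num − ∠den = 101.31° − (39.806°) = 61.50°.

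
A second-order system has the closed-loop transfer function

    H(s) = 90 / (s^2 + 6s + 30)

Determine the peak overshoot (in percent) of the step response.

Comparing s^2 + 6s + 30 to s^2 + 2ζωₙs + ωₙ²: ωₙ = √30 ≈ 5.477 rad/s and ζ = 6/(2·√30) ≈ 0.5477.
%OS = 100·exp(−πζ/√(1−ζ²)) = 100·exp(−π·0.5477/√(1−0.5477²)) ≈ 12.8%.

%OS ≈ 12.8%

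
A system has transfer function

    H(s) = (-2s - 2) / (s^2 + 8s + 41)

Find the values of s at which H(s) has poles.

s = -4 + 5j, -4 - 5j

The poles are the roots of the denominator s^2 + 8s + 41 = 0.
Using the quadratic formula: s = (-8 ± √(-100))/2 = -4 ± 5j.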